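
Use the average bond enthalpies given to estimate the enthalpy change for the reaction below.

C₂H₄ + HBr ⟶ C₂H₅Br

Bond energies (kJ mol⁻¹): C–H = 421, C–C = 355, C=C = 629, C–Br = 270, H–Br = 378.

Bonds broken (reactants):
  C–H: 4 × 421 = 1684
  C=C: 1 × 629 = 629
  H–Br: 1 × 378 = 378
  Σ(broken) = 2691 kJ
Bonds formed (products):
  C–Br: 1 × 270 = 270
  C–C: 1 × 355 = 355
  C–H: 5 × 421 = 2105
  Σ(formed) = 2730 kJ
ΔH = Σ(broken) − Σ(formed) = 2691 − 2730 = −39 kJ

ΔH ≈ −39 kJ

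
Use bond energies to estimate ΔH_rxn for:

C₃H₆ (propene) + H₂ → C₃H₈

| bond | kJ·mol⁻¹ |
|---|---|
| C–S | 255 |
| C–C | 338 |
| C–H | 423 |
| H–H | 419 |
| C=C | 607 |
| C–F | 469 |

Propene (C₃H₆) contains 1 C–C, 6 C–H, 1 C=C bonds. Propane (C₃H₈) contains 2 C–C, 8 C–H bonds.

Bonds broken (reactants):
  C–C: 1 × 338 = 338
  C–H: 6 × 423 = 2538
  C=C: 1 × 607 = 607
  H–H: 1 × 419 = 419
  Σ(broken) = 3902 kJ
Bonds formed (products):
  C–C: 2 × 338 = 676
  C–H: 8 × 423 = 3384
  Σ(formed) = 4060 kJ
ΔH = Σ(broken) − Σ(formed) = 3902 − 4060 = −158 kJ

ΔH ≈ −158 kJ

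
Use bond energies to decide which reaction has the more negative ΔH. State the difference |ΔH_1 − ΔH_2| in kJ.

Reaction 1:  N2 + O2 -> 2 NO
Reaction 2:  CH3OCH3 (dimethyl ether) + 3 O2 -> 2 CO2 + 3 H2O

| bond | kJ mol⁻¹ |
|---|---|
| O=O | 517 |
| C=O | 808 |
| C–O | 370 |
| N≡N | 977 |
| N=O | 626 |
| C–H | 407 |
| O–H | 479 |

Reaction 2, by 1615 kJ

Reaction 1:
  Bonds broken (reactants):
    N≡N: 1 × 977 = 977
    O=O: 1 × 517 = 517
    Σ(broken) = 1494 kJ
  Bonds formed (products):
    N=O: 2 × 626 = 1252
    Σ(formed) = 1252 kJ
  ΔH_1 = 1494 − 1252 = +242 kJ
Reaction 2:
  Bonds broken (reactants):
    C–H: 6 × 407 = 2442
    C–O: 2 × 370 = 740
    O=O: 3 × 517 = 1551
    Σ(broken) = 4733 kJ
  Bonds formed (products):
    C=O: 4 × 808 = 3232
    O–H: 6 × 479 = 2874
    Σ(formed) = 6106 kJ
  ΔH_2 = 4733 − 6106 = −1373 kJ
ΔH_1 − ΔH_2 = +1615 kJ, so reaction 2 has the more negative ΔH; |ΔH_1 − ΔH_2| = 1615 kJ.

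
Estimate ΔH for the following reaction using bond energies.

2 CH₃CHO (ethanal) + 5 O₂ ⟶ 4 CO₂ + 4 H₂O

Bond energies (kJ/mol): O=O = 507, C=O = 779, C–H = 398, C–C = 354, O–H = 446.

ΔH ≈ −1815 kJ

Bonds broken (reactants):
  C–C: 2 × 354 = 708
  C–H: 8 × 398 = 3184
  C=O: 2 × 779 = 1558
  O=O: 5 × 507 = 2535
  Σ(broken) = 7985 kJ
Bonds formed (products):
  C=O: 8 × 779 = 6232
  O–H: 8 × 446 = 3568
  Σ(formed) = 9800 kJ
ΔH = Σ(broken) − Σ(formed) = 7985 − 9800 = −1815 kJ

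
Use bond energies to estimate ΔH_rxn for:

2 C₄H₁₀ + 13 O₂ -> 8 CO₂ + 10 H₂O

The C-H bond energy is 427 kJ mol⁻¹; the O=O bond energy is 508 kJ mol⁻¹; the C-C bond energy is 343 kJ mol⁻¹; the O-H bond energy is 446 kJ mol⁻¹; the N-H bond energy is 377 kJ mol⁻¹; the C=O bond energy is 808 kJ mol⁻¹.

ΔH ≈ −4646 kJ

Bonds broken (reactants):
  C-C: 6 × 343 = 2058
  C-H: 20 × 427 = 8540
  O=O: 13 × 508 = 6604
  Σ(broken) = 17202 kJ
Bonds formed (products):
  C=O: 16 × 808 = 12928
  O-H: 20 × 446 = 8920
  Σ(formed) = 21848 kJ
ΔH = Σ(broken) − Σ(formed) = 17202 − 21848 = −4646 kJ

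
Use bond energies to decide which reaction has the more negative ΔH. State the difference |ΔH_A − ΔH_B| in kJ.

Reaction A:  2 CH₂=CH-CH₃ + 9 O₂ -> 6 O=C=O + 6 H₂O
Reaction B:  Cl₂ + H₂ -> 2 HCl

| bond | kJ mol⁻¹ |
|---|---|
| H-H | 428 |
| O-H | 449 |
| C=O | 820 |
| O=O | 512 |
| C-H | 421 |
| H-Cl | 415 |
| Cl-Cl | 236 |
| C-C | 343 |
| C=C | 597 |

Reaction A, by 3522 kJ

Reaction A:
  Bonds broken (reactants):
    C-C: 2 × 343 = 686
    C-H: 12 × 421 = 5052
    C=C: 2 × 597 = 1194
    O=O: 9 × 512 = 4608
    Σ(broken) = 11540 kJ
  Bonds formed (products):
    C=O: 12 × 820 = 9840
    O-H: 12 × 449 = 5388
    Σ(formed) = 15228 kJ
  ΔH_A = 11540 − 15228 = −3688 kJ
Reaction B:
  Bonds broken (reactants):
    Cl-Cl: 1 × 236 = 236
    H-H: 1 × 428 = 428
    Σ(broken) = 664 kJ
  Bonds formed (products):
    H-Cl: 2 × 415 = 830
    Σ(formed) = 830 kJ
  ΔH_B = 664 − 830 = −166 kJ
ΔH_A − ΔH_B = −3522 kJ, so reaction A has the more negative ΔH; |ΔH_A − ΔH_B| = 3522 kJ.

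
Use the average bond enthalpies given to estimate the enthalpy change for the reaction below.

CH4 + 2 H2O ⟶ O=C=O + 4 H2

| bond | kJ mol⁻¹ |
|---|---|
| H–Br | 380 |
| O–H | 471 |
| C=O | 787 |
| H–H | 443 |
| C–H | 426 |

Bonds broken (reactants):
  C–H: 4 × 426 = 1704
  O–H: 4 × 471 = 1884
  Σ(broken) = 3588 kJ
Bonds formed (products):
  C=O: 2 × 787 = 1574
  H–H: 4 × 443 = 1772
  Σ(formed) = 3346 kJ
ΔH = Σ(broken) − Σ(formed) = 3588 − 3346 = +242 kJ

ΔH ≈ +242 kJ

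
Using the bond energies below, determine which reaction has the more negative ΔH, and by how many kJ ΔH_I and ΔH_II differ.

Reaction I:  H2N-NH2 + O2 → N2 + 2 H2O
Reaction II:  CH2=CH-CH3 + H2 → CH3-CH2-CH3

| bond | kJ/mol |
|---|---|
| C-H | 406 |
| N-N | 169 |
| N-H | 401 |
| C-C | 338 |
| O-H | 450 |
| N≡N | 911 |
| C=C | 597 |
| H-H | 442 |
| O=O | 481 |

Reaction I:
  Bonds broken (reactants):
    N-H: 4 × 401 = 1604
    N-N: 1 × 169 = 169
    O=O: 1 × 481 = 481
    Σ(broken) = 2254 kJ
  Bonds formed (products):
    N≡N: 1 × 911 = 911
    O-H: 4 × 450 = 1800
    Σ(formed) = 2711 kJ
  ΔH_I = 2254 − 2711 = −457 kJ
Reaction II:
  Bonds broken (reactants):
    C-C: 1 × 338 = 338
    C-H: 6 × 406 = 2436
    C=C: 1 × 597 = 597
    H-H: 1 × 442 = 442
    Σ(broken) = 3813 kJ
  Bonds formed (products):
    C-C: 2 × 338 = 676
    C-H: 8 × 406 = 3248
    Σ(formed) = 3924 kJ
  ΔH_II = 3813 − 3924 = −111 kJ
ΔH_I − ΔH_II = −346 kJ, so reaction I has the more negative ΔH; |ΔH_I − ΔH_II| = 346 kJ.

Reaction I, by 346 kJ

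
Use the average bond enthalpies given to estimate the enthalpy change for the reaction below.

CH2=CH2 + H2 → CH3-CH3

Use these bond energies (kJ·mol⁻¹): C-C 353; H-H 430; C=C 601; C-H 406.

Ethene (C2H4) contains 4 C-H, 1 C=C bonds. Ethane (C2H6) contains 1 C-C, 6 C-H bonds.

ΔH ≈ −134 kJ

Bonds broken (reactants):
  C-H: 4 × 406 = 1624
  C=C: 1 × 601 = 601
  H-H: 1 × 430 = 430
  Σ(broken) = 2655 kJ
Bonds formed (products):
  C-C: 1 × 353 = 353
  C-H: 6 × 406 = 2436
  Σ(formed) = 2789 kJ
ΔH = Σ(broken) − Σ(formed) = 2655 − 2789 = −134 kJ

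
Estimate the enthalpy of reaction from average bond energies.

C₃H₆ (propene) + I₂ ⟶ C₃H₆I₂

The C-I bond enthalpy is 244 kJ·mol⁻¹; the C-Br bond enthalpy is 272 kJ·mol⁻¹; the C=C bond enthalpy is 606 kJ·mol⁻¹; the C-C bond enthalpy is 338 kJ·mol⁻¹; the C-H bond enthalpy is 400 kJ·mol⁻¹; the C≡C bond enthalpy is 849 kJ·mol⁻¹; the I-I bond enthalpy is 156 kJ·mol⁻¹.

ΔH ≈ −64 kJ

Bonds broken (reactants):
  C-C: 1 × 338 = 338
  C-H: 6 × 400 = 2400
  C=C: 1 × 606 = 606
  I-I: 1 × 156 = 156
  Σ(broken) = 3500 kJ
Bonds formed (products):
  C-C: 2 × 338 = 676
  C-H: 6 × 400 = 2400
  C-I: 2 × 244 = 488
  Σ(formed) = 3564 kJ
ΔH = Σ(broken) − Σ(formed) = 3500 − 3564 = −64 kJ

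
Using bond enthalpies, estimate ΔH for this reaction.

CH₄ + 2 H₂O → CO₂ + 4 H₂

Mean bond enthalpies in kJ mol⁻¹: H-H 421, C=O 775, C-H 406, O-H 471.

ΔH ≈ +274 kJ

Bonds broken (reactants):
  C-H: 4 × 406 = 1624
  O-H: 4 × 471 = 1884
  Σ(broken) = 3508 kJ
Bonds formed (products):
  C=O: 2 × 775 = 1550
  H-H: 4 × 421 = 1684
  Σ(formed) = 3234 kJ
ΔH = Σ(broken) − Σ(formed) = 3508 − 3234 = +274 kJ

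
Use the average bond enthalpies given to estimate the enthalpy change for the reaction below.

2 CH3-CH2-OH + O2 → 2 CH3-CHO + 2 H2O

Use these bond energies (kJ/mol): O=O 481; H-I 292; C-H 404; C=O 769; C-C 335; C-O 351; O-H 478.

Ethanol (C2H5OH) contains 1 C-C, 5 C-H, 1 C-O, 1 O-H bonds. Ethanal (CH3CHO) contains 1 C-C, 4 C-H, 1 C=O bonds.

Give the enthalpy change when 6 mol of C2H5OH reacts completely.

Bonds broken (reactants):
  C-C: 2 × 335 = 670
  C-H: 10 × 404 = 4040
  C-O: 2 × 351 = 702
  O-H: 2 × 478 = 956
  O=O: 1 × 481 = 481
  Σ(broken) = 6849 kJ
Bonds formed (products):
  C-C: 2 × 335 = 670
  C-H: 8 × 404 = 3232
  C=O: 2 × 769 = 1538
  O-H: 4 × 478 = 1912
  Σ(formed) = 7352 kJ
ΔH = Σ(broken) − Σ(formed) = 6849 − 7352 = −503 kJ
For 3× the reaction as written: 3 × (−503) = −1509 kJ

ΔH = −1509 kJ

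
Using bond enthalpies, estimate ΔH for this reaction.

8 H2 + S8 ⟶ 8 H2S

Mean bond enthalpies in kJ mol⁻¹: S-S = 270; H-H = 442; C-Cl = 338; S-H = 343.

ΔH ≈ +208 kJ

Bonds broken (reactants):
  H-H: 8 × 442 = 3536
  S-S: 8 × 270 = 2160
  Σ(broken) = 5696 kJ
Bonds formed (products):
  S-H: 16 × 343 = 5488
  Σ(formed) = 5488 kJ
ΔH = Σ(broken) − Σ(formed) = 5696 − 5488 = +208 kJ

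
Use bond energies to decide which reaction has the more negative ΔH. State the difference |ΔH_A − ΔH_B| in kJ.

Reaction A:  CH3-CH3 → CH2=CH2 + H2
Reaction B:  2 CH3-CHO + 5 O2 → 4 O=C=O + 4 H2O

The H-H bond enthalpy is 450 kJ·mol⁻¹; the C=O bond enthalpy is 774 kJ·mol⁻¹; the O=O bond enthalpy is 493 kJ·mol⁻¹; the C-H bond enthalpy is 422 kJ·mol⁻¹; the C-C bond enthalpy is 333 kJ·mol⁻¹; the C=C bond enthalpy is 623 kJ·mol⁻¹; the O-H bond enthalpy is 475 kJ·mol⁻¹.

Reaction B, by 2041 kJ

Reaction A:
  Bonds broken (reactants):
    C-C: 1 × 333 = 333
    C-H: 6 × 422 = 2532
    Σ(broken) = 2865 kJ
  Bonds formed (products):
    C-H: 4 × 422 = 1688
    C=C: 1 × 623 = 623
    H-H: 1 × 450 = 450
    Σ(formed) = 2761 kJ
  ΔH_A = 2865 − 2761 = +104 kJ
Reaction B:
  Bonds broken (reactants):
    C-C: 2 × 333 = 666
    C-H: 8 × 422 = 3376
    C=O: 2 × 774 = 1548
    O=O: 5 × 493 = 2465
    Σ(broken) = 8055 kJ
  Bonds formed (products):
    C=O: 8 × 774 = 6192
    O-H: 8 × 475 = 3800
    Σ(formed) = 9992 kJ
  ΔH_B = 8055 − 9992 = −1937 kJ
ΔH_A − ΔH_B = +2041 kJ, so reaction B has the more negative ΔH; |ΔH_A − ΔH_B| = 2041 kJ.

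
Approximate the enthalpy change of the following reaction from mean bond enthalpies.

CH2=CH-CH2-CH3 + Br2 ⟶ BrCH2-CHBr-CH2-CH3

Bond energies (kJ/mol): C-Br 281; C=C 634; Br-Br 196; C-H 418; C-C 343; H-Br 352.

ΔH ≈ −75 kJ

Bonds broken (reactants):
  Br-Br: 1 × 196 = 196
  C-C: 2 × 343 = 686
  C-H: 8 × 418 = 3344
  C=C: 1 × 634 = 634
  Σ(broken) = 4860 kJ
Bonds formed (products):
  C-Br: 2 × 281 = 562
  C-C: 3 × 343 = 1029
  C-H: 8 × 418 = 3344
  Σ(formed) = 4935 kJ
ΔH = Σ(broken) − Σ(formed) = 4860 − 4935 = −75 kJ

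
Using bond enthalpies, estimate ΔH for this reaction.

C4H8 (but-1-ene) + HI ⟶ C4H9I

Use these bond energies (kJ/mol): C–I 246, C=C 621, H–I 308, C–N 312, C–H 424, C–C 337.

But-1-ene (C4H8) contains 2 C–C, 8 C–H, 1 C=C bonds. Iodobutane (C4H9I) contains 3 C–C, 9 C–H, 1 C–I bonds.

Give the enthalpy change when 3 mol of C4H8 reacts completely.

ΔH = −234 kJ

Bonds broken (reactants):
  C–C: 2 × 337 = 674
  C–H: 8 × 424 = 3392
  C=C: 1 × 621 = 621
  H–I: 1 × 308 = 308
  Σ(broken) = 4995 kJ
Bonds formed (products):
  C–C: 3 × 337 = 1011
  C–H: 9 × 424 = 3816
  C–I: 1 × 246 = 246
  Σ(formed) = 5073 kJ
ΔH = Σ(broken) − Σ(formed) = 4995 − 5073 = −78 kJ
For 3× the reaction as written: 3 × (−78) = −234 kJ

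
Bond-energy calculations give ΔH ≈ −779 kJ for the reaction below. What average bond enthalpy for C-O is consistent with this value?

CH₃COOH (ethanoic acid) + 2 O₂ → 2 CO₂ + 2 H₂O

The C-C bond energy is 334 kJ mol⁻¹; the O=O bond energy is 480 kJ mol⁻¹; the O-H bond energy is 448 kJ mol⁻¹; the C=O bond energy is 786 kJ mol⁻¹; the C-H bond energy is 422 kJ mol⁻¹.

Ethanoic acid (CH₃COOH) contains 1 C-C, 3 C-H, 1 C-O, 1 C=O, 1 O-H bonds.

Let D be the C-O bond energy.
Σ(broken) = 1×334 + 3×422 + 1×D + 1×786 + 1×448 + 2×480 = 3794 + D
Σ(formed) = 4×786 + 4×448 = 4936
ΔH = Σ(broken) − Σ(formed) = (3794 + D) − (4936) = −1142 + D
Setting this equal to −779 kJ gives D = 363 kJ/mol.

D(C-O) ≈ 363 kJ/mol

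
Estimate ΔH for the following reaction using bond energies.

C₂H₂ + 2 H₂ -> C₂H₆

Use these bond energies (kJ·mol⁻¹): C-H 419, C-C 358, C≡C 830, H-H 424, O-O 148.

Bonds broken (reactants):
  C≡C: 1 × 830 = 830
  C-H: 2 × 419 = 838
  H-H: 2 × 424 = 848
  Σ(broken) = 2516 kJ
Bonds formed (products):
  C-C: 1 × 358 = 358
  C-H: 6 × 419 = 2514
  Σ(formed) = 2872 kJ
ΔH = Σ(broken) − Σ(formed) = 2516 − 2872 = −356 kJ

ΔH ≈ −356 kJ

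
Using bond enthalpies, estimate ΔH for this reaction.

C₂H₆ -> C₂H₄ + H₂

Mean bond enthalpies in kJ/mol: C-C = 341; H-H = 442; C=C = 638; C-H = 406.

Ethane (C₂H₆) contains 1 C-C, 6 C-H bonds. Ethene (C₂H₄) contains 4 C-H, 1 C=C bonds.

Bonds broken (reactants):
  C-C: 1 × 341 = 341
  C-H: 6 × 406 = 2436
  Σ(broken) = 2777 kJ
Bonds formed (products):
  C-H: 4 × 406 = 1624
  C=C: 1 × 638 = 638
  H-H: 1 × 442 = 442
  Σ(formed) = 2704 kJ
ΔH = Σ(broken) − Σ(formed) = 2777 − 2704 = +73 kJ

ΔH ≈ +73 kJ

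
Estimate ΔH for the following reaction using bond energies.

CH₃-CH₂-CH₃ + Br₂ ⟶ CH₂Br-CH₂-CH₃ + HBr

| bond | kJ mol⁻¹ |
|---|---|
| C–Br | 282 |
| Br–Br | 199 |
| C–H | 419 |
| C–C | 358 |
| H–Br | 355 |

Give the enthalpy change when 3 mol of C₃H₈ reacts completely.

Bonds broken (reactants):
  Br–Br: 1 × 199 = 199
  C–C: 2 × 358 = 716
  C–H: 8 × 419 = 3352
  Σ(broken) = 4267 kJ
Bonds formed (products):
  C–Br: 1 × 282 = 282
  C–C: 2 × 358 = 716
  C–H: 7 × 419 = 2933
  H–Br: 1 × 355 = 355
  Σ(formed) = 4286 kJ
ΔH = Σ(broken) − Σ(formed) = 4267 − 4286 = −19 kJ
For 3× the reaction as written: 3 × (−19) = −57 kJ

ΔH = −57 kJ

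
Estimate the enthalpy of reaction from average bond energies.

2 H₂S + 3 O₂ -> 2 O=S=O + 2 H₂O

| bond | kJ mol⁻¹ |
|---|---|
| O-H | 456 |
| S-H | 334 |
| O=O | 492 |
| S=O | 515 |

Bonds broken (reactants):
  O=O: 3 × 492 = 1476
  S-H: 4 × 334 = 1336
  Σ(broken) = 2812 kJ
Bonds formed (products):
  O-H: 4 × 456 = 1824
  S=O: 4 × 515 = 2060
  Σ(formed) = 3884 kJ
ΔH = Σ(broken) − Σ(formed) = 2812 − 3884 = −1072 kJ

ΔH ≈ −1072 kJ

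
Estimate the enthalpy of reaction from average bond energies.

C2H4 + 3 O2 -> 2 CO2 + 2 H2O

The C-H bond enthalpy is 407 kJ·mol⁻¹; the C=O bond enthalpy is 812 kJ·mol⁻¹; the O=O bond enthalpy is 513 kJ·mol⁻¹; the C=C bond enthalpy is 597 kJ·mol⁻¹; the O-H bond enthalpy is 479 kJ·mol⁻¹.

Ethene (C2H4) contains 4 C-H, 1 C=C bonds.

Bonds broken (reactants):
  C-H: 4 × 407 = 1628
  C=C: 1 × 597 = 597
  O=O: 3 × 513 = 1539
  Σ(broken) = 3764 kJ
Bonds formed (products):
  C=O: 4 × 812 = 3248
  O-H: 4 × 479 = 1916
  Σ(formed) = 5164 kJ
ΔH = Σ(broken) − Σ(formed) = 3764 − 5164 = −1400 kJ

ΔH ≈ −1400 kJ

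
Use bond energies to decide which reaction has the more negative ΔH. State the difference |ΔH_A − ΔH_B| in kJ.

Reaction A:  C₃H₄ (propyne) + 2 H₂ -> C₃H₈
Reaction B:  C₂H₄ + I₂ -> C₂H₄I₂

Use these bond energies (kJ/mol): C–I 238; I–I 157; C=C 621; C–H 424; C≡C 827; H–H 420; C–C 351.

Reaction A, by 331 kJ

Reaction A:
  Bonds broken (reactants):
    C≡C: 1 × 827 = 827
    C–C: 1 × 351 = 351
    C–H: 4 × 424 = 1696
    H–H: 2 × 420 = 840
    Σ(broken) = 3714 kJ
  Bonds formed (products):
    C–C: 2 × 351 = 702
    C–H: 8 × 424 = 3392
    Σ(formed) = 4094 kJ
  ΔH_A = 3714 − 4094 = −380 kJ
Reaction B:
  Bonds broken (reactants):
    C–H: 4 × 424 = 1696
    C=C: 1 × 621 = 621
    I–I: 1 × 157 = 157
    Σ(broken) = 2474 kJ
  Bonds formed (products):
    C–C: 1 × 351 = 351
    C–H: 4 × 424 = 1696
    C–I: 2 × 238 = 476
    Σ(formed) = 2523 kJ
  ΔH_B = 2474 − 2523 = −49 kJ
ΔH_A − ΔH_B = −331 kJ, so reaction A has the more negative ΔH; |ΔH_A − ΔH_B| = 331 kJ.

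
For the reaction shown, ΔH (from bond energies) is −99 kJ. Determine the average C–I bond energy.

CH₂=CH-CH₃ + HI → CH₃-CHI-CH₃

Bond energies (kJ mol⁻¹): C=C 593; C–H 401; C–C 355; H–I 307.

D(C–I) ≈ 243 kJ/mol

Let D be the C–I bond energy.
Σ(broken) = 1×355 + 6×401 + 1×593 + 1×307 = 3661
Σ(formed) = 2×355 + 7×401 + 1×D = 3517 + D
ΔH = Σ(broken) − Σ(formed) = (3661) − (3517 + D) = +144 − D
Setting this equal to −99 kJ gives D = 243 kJ/mol.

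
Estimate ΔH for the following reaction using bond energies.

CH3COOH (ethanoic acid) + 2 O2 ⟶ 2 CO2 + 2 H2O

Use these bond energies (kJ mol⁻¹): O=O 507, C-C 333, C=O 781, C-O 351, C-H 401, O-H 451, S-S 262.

Bonds broken (reactants):
  C-C: 1 × 333 = 333
  C-H: 3 × 401 = 1203
  C-O: 1 × 351 = 351
  C=O: 1 × 781 = 781
  O-H: 1 × 451 = 451
  O=O: 2 × 507 = 1014
  Σ(broken) = 4133 kJ
Bonds formed (products):
  C=O: 4 × 781 = 3124
  O-H: 4 × 451 = 1804
  Σ(formed) = 4928 kJ
ΔH = Σ(broken) − Σ(formed) = 4133 − 4928 = −795 kJ

ΔH ≈ −795 kJ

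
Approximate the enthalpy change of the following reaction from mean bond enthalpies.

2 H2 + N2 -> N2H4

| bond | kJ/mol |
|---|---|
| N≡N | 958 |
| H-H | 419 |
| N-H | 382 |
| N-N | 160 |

Bonds broken (reactants):
  H-H: 2 × 419 = 838
  N≡N: 1 × 958 = 958
  Σ(broken) = 1796 kJ
Bonds formed (products):
  N-H: 4 × 382 = 1528
  N-N: 1 × 160 = 160
  Σ(formed) = 1688 kJ
ΔH = Σ(broken) − Σ(formed) = 1796 − 1688 = +108 kJ

ΔH ≈ +108 kJ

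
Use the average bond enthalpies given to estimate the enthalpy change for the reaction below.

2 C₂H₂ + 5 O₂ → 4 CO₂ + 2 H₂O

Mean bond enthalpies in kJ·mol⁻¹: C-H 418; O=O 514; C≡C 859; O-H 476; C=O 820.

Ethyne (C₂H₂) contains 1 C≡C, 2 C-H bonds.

Bonds broken (reactants):
  C≡C: 2 × 859 = 1718
  C-H: 4 × 418 = 1672
  O=O: 5 × 514 = 2570
  Σ(broken) = 5960 kJ
Bonds formed (products):
  C=O: 8 × 820 = 6560
  O-H: 4 × 476 = 1904
  Σ(formed) = 8464 kJ
ΔH = Σ(broken) − Σ(formed) = 5960 − 8464 = −2504 kJ

ΔH ≈ −2504 kJ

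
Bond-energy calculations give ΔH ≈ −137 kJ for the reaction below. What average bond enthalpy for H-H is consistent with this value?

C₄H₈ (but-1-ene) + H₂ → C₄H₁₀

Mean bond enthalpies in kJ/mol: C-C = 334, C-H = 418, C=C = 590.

D(H-H) ≈ 443 kJ/mol

Let D be the H-H bond energy.
Σ(broken) = 2×334 + 8×418 + 1×590 + 1×D = 4602 + D
Σ(formed) = 3×334 + 10×418 = 5182
ΔH = Σ(broken) − Σ(formed) = (4602 + D) − (5182) = −580 + D
Setting this equal to −137 kJ gives D = 443 kJ/mol.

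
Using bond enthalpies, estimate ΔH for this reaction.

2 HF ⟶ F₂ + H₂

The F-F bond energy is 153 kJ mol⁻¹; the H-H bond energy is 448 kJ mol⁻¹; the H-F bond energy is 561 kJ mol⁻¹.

Bonds broken (reactants):
  H-F: 2 × 561 = 1122
  Σ(broken) = 1122 kJ
Bonds formed (products):
  F-F: 1 × 153 = 153
  H-H: 1 × 448 = 448
  Σ(formed) = 601 kJ
ΔH = Σ(broken) − Σ(formed) = 1122 − 601 = +521 kJ

ΔH ≈ +521 kJ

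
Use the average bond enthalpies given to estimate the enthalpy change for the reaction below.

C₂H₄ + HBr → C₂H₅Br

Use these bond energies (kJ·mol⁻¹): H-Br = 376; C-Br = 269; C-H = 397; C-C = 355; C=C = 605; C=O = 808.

Bonds broken (reactants):
  C-H: 4 × 397 = 1588
  C=C: 1 × 605 = 605
  H-Br: 1 × 376 = 376
  Σ(broken) = 2569 kJ
Bonds formed (products):
  C-Br: 1 × 269 = 269
  C-C: 1 × 355 = 355
  C-H: 5 × 397 = 1985
  Σ(formed) = 2609 kJ
ΔH = Σ(broken) − Σ(formed) = 2569 − 2609 = −40 kJ

ΔH ≈ −40 kJ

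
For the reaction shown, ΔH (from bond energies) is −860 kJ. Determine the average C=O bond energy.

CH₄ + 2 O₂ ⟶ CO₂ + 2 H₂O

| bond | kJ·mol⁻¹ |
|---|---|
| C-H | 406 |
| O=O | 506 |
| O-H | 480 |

Let D be the C=O bond energy.
Σ(broken) = 4×406 + 2×506 = 2636
Σ(formed) = 2×D + 4×480 = 1920 + 2D
ΔH = Σ(broken) − Σ(formed) = (2636) − (1920 + 2D) = +716 − 2D
Setting this equal to −860 kJ gives 2D = 1576, so D = 788 kJ/mol.

D(C=O) ≈ 788 kJ/mol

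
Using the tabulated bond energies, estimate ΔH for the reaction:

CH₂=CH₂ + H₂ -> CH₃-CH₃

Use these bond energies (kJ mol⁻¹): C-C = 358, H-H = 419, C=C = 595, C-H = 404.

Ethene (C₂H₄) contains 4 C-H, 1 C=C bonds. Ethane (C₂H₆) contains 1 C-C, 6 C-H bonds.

Bonds broken (reactants):
  C-H: 4 × 404 = 1616
  C=C: 1 × 595 = 595
  H-H: 1 × 419 = 419
  Σ(broken) = 2630 kJ
Bonds formed (products):
  C-C: 1 × 358 = 358
  C-H: 6 × 404 = 2424
  Σ(formed) = 2782 kJ
ΔH = Σ(broken) − Σ(formed) = 2630 − 2782 = −152 kJ

ΔH ≈ −152 kJ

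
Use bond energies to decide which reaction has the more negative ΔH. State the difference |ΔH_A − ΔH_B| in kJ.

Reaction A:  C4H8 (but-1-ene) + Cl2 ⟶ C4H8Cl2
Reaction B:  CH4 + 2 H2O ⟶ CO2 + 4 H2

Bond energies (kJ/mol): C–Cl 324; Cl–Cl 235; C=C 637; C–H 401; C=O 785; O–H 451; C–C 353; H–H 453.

Reaction A, by 155 kJ

Reaction A:
  Bonds broken (reactants):
    C–C: 2 × 353 = 706
    C–H: 8 × 401 = 3208
    C=C: 1 × 637 = 637
    Cl–Cl: 1 × 235 = 235
    Σ(broken) = 4786 kJ
  Bonds formed (products):
    C–C: 3 × 353 = 1059
    C–Cl: 2 × 324 = 648
    C–H: 8 × 401 = 3208
    Σ(formed) = 4915 kJ
  ΔH_A = 4786 − 4915 = −129 kJ
Reaction B:
  Bonds broken (reactants):
    C–H: 4 × 401 = 1604
    O–H: 4 × 451 = 1804
    Σ(broken) = 3408 kJ
  Bonds formed (products):
    C=O: 2 × 785 = 1570
    H–H: 4 × 453 = 1812
    Σ(formed) = 3382 kJ
  ΔH_B = 3408 − 3382 = +26 kJ
ΔH_A − ΔH_B = −155 kJ, so reaction A has the more negative ΔH; |ΔH_A − ΔH_B| = 155 kJ.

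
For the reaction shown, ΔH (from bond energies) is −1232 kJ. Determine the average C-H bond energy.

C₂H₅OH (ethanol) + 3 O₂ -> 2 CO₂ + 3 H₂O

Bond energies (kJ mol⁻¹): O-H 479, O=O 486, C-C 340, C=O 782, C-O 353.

Let D be the C-H bond energy.
Σ(broken) = 1×340 + 5×D + 1×353 + 1×479 + 3×486 = 2630 + 5D
Σ(formed) = 4×782 + 6×479 = 6002
ΔH = Σ(broken) − Σ(formed) = (2630 + 5D) − (6002) = −3372 + 5D
Setting this equal to −1232 kJ gives 5D = 2140, so D = 428 kJ/mol.

D(C-H) ≈ 428 kJ/mol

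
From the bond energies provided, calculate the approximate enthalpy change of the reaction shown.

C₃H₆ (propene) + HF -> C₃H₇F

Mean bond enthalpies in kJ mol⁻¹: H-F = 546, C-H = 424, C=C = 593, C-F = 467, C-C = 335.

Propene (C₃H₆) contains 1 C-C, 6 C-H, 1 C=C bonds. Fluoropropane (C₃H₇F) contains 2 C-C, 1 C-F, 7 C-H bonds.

ΔH ≈ −87 kJ

Bonds broken (reactants):
  C-C: 1 × 335 = 335
  C-H: 6 × 424 = 2544
  C=C: 1 × 593 = 593
  H-F: 1 × 546 = 546
  Σ(broken) = 4018 kJ
Bonds formed (products):
  C-C: 2 × 335 = 670
  C-F: 1 × 467 = 467
  C-H: 7 × 424 = 2968
  Σ(formed) = 4105 kJ
ΔH = Σ(broken) − Σ(formed) = 4018 − 4105 = −87 kJ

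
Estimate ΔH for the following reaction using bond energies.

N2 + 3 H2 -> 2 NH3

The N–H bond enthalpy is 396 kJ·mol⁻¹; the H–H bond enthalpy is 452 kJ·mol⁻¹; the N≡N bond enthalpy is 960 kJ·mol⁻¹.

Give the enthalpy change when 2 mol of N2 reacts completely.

ΔH = −120 kJ

Bonds broken (reactants):
  H–H: 3 × 452 = 1356
  N≡N: 1 × 960 = 960
  Σ(broken) = 2316 kJ
Bonds formed (products):
  N–H: 6 × 396 = 2376
  Σ(formed) = 2376 kJ
ΔH = Σ(broken) − Σ(formed) = 2316 − 2376 = −60 kJ
For 2× the reaction as written: 2 × (−60) = −120 kJ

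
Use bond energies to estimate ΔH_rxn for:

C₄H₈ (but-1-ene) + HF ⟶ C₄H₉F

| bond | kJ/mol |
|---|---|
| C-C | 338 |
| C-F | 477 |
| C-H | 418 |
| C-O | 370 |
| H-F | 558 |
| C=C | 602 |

Bonds broken (reactants):
  C-C: 2 × 338 = 676
  C-H: 8 × 418 = 3344
  C=C: 1 × 602 = 602
  H-F: 1 × 558 = 558
  Σ(broken) = 5180 kJ
Bonds formed (products):
  C-C: 3 × 338 = 1014
  C-F: 1 × 477 = 477
  C-H: 9 × 418 = 3762
  Σ(formed) = 5253 kJ
ΔH = Σ(broken) − Σ(formed) = 5180 − 5253 = −73 kJ

ΔH ≈ −73 kJ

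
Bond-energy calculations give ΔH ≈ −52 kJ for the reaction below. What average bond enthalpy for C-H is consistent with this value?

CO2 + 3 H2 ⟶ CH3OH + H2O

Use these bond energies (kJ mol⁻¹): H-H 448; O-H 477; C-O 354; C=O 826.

D(C-H) ≈ 421 kJ/mol

Let D be the C-H bond energy.
Σ(broken) = 2×826 + 3×448 = 2996
Σ(formed) = 3×D + 1×354 + 3×477 = 1785 + 3D
ΔH = Σ(broken) − Σ(formed) = (2996) − (1785 + 3D) = +1211 − 3D
Setting this equal to −52 kJ gives 3D = 1263, so D = 421 kJ/mol.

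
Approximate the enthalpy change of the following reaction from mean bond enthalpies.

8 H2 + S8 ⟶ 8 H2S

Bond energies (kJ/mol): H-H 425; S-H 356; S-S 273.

ΔH ≈ −112 kJ

Bonds broken (reactants):
  H-H: 8 × 425 = 3400
  S-S: 8 × 273 = 2184
  Σ(broken) = 5584 kJ
Bonds formed (products):
  S-H: 16 × 356 = 5696
  Σ(formed) = 5696 kJ
ΔH = Σ(broken) − Σ(formed) = 5584 − 5696 = −112 kJ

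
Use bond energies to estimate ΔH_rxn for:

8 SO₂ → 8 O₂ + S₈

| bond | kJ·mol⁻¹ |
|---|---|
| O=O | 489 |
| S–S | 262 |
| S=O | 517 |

Bonds broken (reactants):
  S=O: 16 × 517 = 8272
  Σ(broken) = 8272 kJ
Bonds formed (products):
  O=O: 8 × 489 = 3912
  S–S: 8 × 262 = 2096
  Σ(formed) = 6008 kJ
ΔH = Σ(broken) − Σ(formed) = 8272 − 6008 = +2264 kJ

ΔH ≈ +2264 kJ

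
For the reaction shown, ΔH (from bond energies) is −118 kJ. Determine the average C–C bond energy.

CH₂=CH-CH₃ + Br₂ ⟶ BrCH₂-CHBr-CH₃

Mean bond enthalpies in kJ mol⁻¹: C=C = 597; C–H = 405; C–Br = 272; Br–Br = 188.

D(C–C) ≈ 359 kJ/mol

Let D be the C–C bond energy.
Σ(broken) = 1×188 + 1×D + 6×405 + 1×597 = 3215 + D
Σ(formed) = 2×272 + 2×D + 6×405 = 2974 + 2D
ΔH = Σ(broken) − Σ(formed) = (3215 + D) − (2974 + 2D) = +241 − D
Setting this equal to −118 kJ gives D = 359 kJ/mol.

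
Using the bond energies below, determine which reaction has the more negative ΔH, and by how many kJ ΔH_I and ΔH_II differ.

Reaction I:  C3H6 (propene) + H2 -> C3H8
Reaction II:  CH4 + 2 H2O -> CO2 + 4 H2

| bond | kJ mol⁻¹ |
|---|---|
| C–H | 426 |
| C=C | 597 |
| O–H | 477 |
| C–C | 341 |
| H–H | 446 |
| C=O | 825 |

Reaction I, by 328 kJ

Reaction I:
  Bonds broken (reactants):
    C–C: 1 × 341 = 341
    C–H: 6 × 426 = 2556
    C=C: 1 × 597 = 597
    H–H: 1 × 446 = 446
    Σ(broken) = 3940 kJ
  Bonds formed (products):
    C–C: 2 × 341 = 682
    C–H: 8 × 426 = 3408
    Σ(formed) = 4090 kJ
  ΔH_I = 3940 − 4090 = −150 kJ
Reaction II:
  Bonds broken (reactants):
    C–H: 4 × 426 = 1704
    O–H: 4 × 477 = 1908
    Σ(broken) = 3612 kJ
  Bonds formed (products):
    C=O: 2 × 825 = 1650
    H–H: 4 × 446 = 1784
    Σ(formed) = 3434 kJ
  ΔH_II = 3612 − 3434 = +178 kJ
ΔH_I − ΔH_II = −328 kJ, so reaction I has the more negative ΔH; |ΔH_I − ΔH_II| = 328 kJ.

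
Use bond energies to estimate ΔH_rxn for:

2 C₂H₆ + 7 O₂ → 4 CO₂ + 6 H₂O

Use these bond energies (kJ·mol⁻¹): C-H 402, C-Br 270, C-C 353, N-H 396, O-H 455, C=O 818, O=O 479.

ΔH ≈ −3121 kJ

Bonds broken (reactants):
  C-C: 2 × 353 = 706
  C-H: 12 × 402 = 4824
  O=O: 7 × 479 = 3353
  Σ(broken) = 8883 kJ
Bonds formed (products):
  C=O: 8 × 818 = 6544
  O-H: 12 × 455 = 5460
  Σ(formed) = 12004 kJ
ΔH = Σ(broken) − Σ(formed) = 8883 − 12004 = −3121 kJ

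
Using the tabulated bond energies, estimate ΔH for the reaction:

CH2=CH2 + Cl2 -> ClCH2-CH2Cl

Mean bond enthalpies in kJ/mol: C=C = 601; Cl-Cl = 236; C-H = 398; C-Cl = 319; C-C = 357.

ΔH ≈ −158 kJ

Bonds broken (reactants):
  C-H: 4 × 398 = 1592
  C=C: 1 × 601 = 601
  Cl-Cl: 1 × 236 = 236
  Σ(broken) = 2429 kJ
Bonds formed (products):
  C-C: 1 × 357 = 357
  C-Cl: 2 × 319 = 638
  C-H: 4 × 398 = 1592
  Σ(formed) = 2587 kJ
ΔH = Σ(broken) − Σ(formed) = 2429 − 2587 = −158 kJ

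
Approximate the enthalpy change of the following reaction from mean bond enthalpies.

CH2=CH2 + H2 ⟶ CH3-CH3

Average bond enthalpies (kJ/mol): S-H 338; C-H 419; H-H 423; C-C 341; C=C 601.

ΔH ≈ −155 kJ

Bonds broken (reactants):
  C-H: 4 × 419 = 1676
  C=C: 1 × 601 = 601
  H-H: 1 × 423 = 423
  Σ(broken) = 2700 kJ
Bonds formed (products):
  C-C: 1 × 341 = 341
  C-H: 6 × 419 = 2514
  Σ(formed) = 2855 kJ
ΔH = Σ(broken) − Σ(formed) = 2700 − 2855 = −155 kJ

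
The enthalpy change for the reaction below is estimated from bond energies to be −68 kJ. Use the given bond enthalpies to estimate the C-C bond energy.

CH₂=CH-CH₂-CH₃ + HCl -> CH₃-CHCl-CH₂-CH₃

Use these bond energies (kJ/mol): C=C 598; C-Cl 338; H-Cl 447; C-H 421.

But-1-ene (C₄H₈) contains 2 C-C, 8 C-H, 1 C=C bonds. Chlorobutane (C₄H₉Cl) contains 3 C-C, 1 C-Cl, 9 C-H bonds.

Let D be the C-C bond energy.
Σ(broken) = 2×D + 8×421 + 1×598 + 1×447 = 4413 + 2D
Σ(formed) = 3×D + 1×338 + 9×421 = 4127 + 3D
ΔH = Σ(broken) − Σ(formed) = (4413 + 2D) − (4127 + 3D) = +286 − D
Setting this equal to −68 kJ gives D = 354 kJ/mol.

D(C-C) ≈ 354 kJ/mol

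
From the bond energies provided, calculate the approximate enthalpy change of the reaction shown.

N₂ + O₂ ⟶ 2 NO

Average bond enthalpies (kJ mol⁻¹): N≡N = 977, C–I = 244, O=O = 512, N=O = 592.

ΔH ≈ +305 kJ

Bonds broken (reactants):
  N≡N: 1 × 977 = 977
  O=O: 1 × 512 = 512
  Σ(broken) = 1489 kJ
Bonds formed (products):
  N=O: 2 × 592 = 1184
  Σ(formed) = 1184 kJ
ΔH = Σ(broken) − Σ(formed) = 1489 − 1184 = +305 kJ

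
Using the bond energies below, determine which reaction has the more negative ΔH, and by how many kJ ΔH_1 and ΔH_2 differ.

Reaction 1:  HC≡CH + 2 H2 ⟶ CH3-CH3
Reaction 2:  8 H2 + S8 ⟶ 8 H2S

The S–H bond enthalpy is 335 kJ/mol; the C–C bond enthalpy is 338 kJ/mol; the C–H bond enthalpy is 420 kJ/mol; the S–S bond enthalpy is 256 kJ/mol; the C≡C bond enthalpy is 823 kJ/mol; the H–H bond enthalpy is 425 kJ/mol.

Reaction 1:
  Bonds broken (reactants):
    C≡C: 1 × 823 = 823
    C–H: 2 × 420 = 840
    H–H: 2 × 425 = 850
    Σ(broken) = 2513 kJ
  Bonds formed (products):
    C–C: 1 × 338 = 338
    C–H: 6 × 420 = 2520
    Σ(formed) = 2858 kJ
  ΔH_1 = 2513 − 2858 = −345 kJ
Reaction 2:
  Bonds broken (reactants):
    H–H: 8 × 425 = 3400
    S–S: 8 × 256 = 2048
    Σ(broken) = 5448 kJ
  Bonds formed (products):
    S–H: 16 × 335 = 5360
    Σ(formed) = 5360 kJ
  ΔH_2 = 5448 − 5360 = +88 kJ
ΔH_1 − ΔH_2 = −433 kJ, so reaction 1 has the more negative ΔH; |ΔH_1 − ΔH_2| = 433 kJ.

Reaction 1, by 433 kJ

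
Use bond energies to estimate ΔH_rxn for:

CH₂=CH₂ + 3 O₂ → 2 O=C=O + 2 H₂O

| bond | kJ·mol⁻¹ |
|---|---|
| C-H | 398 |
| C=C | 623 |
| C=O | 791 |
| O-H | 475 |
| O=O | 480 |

ΔH ≈ −1409 kJ

Bonds broken (reactants):
  C-H: 4 × 398 = 1592
  C=C: 1 × 623 = 623
  O=O: 3 × 480 = 1440
  Σ(broken) = 3655 kJ
Bonds formed (products):
  C=O: 4 × 791 = 3164
  O-H: 4 × 475 = 1900
  Σ(formed) = 5064 kJ
ΔH = Σ(broken) − Σ(formed) = 3655 − 5064 = −1409 kJ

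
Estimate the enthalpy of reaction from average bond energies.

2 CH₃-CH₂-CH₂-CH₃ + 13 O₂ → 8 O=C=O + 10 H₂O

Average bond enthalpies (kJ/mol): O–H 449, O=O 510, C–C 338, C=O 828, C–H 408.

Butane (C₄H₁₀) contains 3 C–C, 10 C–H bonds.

ΔH ≈ −5410 kJ

Bonds broken (reactants):
  C–C: 6 × 338 = 2028
  C–H: 20 × 408 = 8160
  O=O: 13 × 510 = 6630
  Σ(broken) = 16818 kJ
Bonds formed (products):
  C=O: 16 × 828 = 13248
  O–H: 20 × 449 = 8980
  Σ(formed) = 22228 kJ
ΔH = Σ(broken) − Σ(formed) = 16818 − 22228 = −5410 kJ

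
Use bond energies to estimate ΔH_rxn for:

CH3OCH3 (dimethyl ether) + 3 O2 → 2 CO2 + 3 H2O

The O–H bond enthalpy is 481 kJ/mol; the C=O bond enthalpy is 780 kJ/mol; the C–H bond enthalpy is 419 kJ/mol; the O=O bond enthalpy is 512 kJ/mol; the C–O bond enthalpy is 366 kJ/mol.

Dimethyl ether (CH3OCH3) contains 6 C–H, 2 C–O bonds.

ΔH ≈ −1224 kJ

Bonds broken (reactants):
  C–H: 6 × 419 = 2514
  C–O: 2 × 366 = 732
  O=O: 3 × 512 = 1536
  Σ(broken) = 4782 kJ
Bonds formed (products):
  C=O: 4 × 780 = 3120
  O–H: 6 × 481 = 2886
  Σ(formed) = 6006 kJ
ΔH = Σ(broken) − Σ(formed) = 4782 − 6006 = −1224 kJ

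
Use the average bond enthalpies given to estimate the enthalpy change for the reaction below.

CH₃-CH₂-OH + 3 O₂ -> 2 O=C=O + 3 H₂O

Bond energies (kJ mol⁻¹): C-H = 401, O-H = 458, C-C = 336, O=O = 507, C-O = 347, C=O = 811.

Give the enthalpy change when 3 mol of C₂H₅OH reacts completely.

Bonds broken (reactants):
  C-C: 1 × 336 = 336
  C-H: 5 × 401 = 2005
  C-O: 1 × 347 = 347
  O-H: 1 × 458 = 458
  O=O: 3 × 507 = 1521
  Σ(broken) = 4667 kJ
Bonds formed (products):
  C=O: 4 × 811 = 3244
  O-H: 6 × 458 = 2748
  Σ(formed) = 5992 kJ
ΔH = Σ(broken) − Σ(formed) = 4667 − 5992 = −1325 kJ
For 3× the reaction as written: 3 × (−1325) = −3975 kJ

ΔH = −3975 kJ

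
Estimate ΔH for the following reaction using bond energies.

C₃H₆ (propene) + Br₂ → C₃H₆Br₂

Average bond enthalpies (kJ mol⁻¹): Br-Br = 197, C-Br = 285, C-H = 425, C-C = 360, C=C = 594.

ΔH ≈ −139 kJ

Bonds broken (reactants):
  Br-Br: 1 × 197 = 197
  C-C: 1 × 360 = 360
  C-H: 6 × 425 = 2550
  C=C: 1 × 594 = 594
  Σ(broken) = 3701 kJ
Bonds formed (products):
  C-Br: 2 × 285 = 570
  C-C: 2 × 360 = 720
  C-H: 6 × 425 = 2550
  Σ(formed) = 3840 kJ
ΔH = Σ(broken) − Σ(formed) = 3701 − 3840 = −139 kJ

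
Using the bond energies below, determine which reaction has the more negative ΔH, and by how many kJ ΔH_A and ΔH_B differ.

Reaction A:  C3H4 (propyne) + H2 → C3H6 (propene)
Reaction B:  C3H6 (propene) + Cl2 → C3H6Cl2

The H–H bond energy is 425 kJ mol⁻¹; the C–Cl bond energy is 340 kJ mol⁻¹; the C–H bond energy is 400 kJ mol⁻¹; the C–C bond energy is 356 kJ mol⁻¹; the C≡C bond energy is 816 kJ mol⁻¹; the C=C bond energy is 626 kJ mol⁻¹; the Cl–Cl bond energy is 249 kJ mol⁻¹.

Reaction A:
  Bonds broken (reactants):
    C≡C: 1 × 816 = 816
    C–C: 1 × 356 = 356
    C–H: 4 × 400 = 1600
    H–H: 1 × 425 = 425
    Σ(broken) = 3197 kJ
  Bonds formed (products):
    C–C: 1 × 356 = 356
    C–H: 6 × 400 = 2400
    C=C: 1 × 626 = 626
    Σ(formed) = 3382 kJ
  ΔH_A = 3197 − 3382 = −185 kJ
Reaction B:
  Bonds broken (reactants):
    C–C: 1 × 356 = 356
    C–H: 6 × 400 = 2400
    C=C: 1 × 626 = 626
    Cl–Cl: 1 × 249 = 249
    Σ(broken) = 3631 kJ
  Bonds formed (products):
    C–C: 2 × 356 = 712
    C–Cl: 2 × 340 = 680
    C–H: 6 × 400 = 2400
    Σ(formed) = 3792 kJ
  ΔH_B = 3631 − 3792 = −161 kJ
ΔH_A − ΔH_B = −24 kJ, so reaction A has the more negative ΔH; |ΔH_A − ΔH_B| = 24 kJ.

Reaction A, by 24 kJ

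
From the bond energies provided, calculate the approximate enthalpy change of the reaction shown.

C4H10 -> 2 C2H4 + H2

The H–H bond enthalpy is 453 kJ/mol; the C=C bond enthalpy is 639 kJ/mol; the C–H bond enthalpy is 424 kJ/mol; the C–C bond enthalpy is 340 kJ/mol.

Bonds broken (reactants):
  C–C: 3 × 340 = 1020
  C–H: 10 × 424 = 4240
  Σ(broken) = 5260 kJ
Bonds formed (products):
  C–H: 8 × 424 = 3392
  C=C: 2 × 639 = 1278
  H–H: 1 × 453 = 453
  Σ(formed) = 5123 kJ
ΔH = Σ(broken) − Σ(formed) = 5260 − 5123 = +137 kJ

ΔH ≈ +137 kJ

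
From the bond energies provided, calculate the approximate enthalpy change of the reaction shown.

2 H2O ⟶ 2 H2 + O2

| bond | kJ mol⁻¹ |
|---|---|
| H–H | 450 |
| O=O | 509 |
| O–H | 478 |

ΔH ≈ +503 kJ

Bonds broken (reactants):
  O–H: 4 × 478 = 1912
  Σ(broken) = 1912 kJ
Bonds formed (products):
  H–H: 2 × 450 = 900
  O=O: 1 × 509 = 509
  Σ(formed) = 1409 kJ
ΔH = Σ(broken) − Σ(formed) = 1912 − 1409 = +503 kJ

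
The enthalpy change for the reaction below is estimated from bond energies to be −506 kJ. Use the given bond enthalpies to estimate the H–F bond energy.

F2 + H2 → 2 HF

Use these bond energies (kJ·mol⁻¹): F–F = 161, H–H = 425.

Let D be the H–F bond energy.
Σ(broken) = 1×161 + 1×425 = 586
Σ(formed) = 2×D = 2D
ΔH = Σ(broken) − Σ(formed) = (586) − (2D) = +586 − 2D
Setting this equal to −506 kJ gives 2D = 1092, so D = 546 kJ/mol.

D(H–F) ≈ 546 kJ/mol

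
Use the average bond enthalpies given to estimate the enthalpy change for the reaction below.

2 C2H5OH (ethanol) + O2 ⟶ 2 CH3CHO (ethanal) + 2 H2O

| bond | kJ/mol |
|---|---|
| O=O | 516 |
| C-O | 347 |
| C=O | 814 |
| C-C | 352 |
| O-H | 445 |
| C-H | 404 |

ΔH ≈ −500 kJ

Bonds broken (reactants):
  C-C: 2 × 352 = 704
  C-H: 10 × 404 = 4040
  C-O: 2 × 347 = 694
  O-H: 2 × 445 = 890
  O=O: 1 × 516 = 516
  Σ(broken) = 6844 kJ
Bonds formed (products):
  C-C: 2 × 352 = 704
  C-H: 8 × 404 = 3232
  C=O: 2 × 814 = 1628
  O-H: 4 × 445 = 1780
  Σ(formed) = 7344 kJ
ΔH = Σ(broken) − Σ(formed) = 6844 − 7344 = −500 kJ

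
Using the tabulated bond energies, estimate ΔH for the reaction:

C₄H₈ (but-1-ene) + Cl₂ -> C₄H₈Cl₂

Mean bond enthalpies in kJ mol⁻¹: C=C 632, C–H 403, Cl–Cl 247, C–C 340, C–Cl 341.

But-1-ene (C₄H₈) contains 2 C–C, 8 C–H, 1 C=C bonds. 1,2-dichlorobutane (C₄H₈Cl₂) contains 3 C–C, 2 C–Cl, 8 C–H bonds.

Bonds broken (reactants):
  C–C: 2 × 340 = 680
  C–H: 8 × 403 = 3224
  C=C: 1 × 632 = 632
  Cl–Cl: 1 × 247 = 247
  Σ(broken) = 4783 kJ
Bonds formed (products):
  C–C: 3 × 340 = 1020
  C–Cl: 2 × 341 = 682
  C–H: 8 × 403 = 3224
  Σ(formed) = 4926 kJ
ΔH = Σ(broken) − Σ(formed) = 4783 − 4926 = −143 kJ

ΔH ≈ −143 kJ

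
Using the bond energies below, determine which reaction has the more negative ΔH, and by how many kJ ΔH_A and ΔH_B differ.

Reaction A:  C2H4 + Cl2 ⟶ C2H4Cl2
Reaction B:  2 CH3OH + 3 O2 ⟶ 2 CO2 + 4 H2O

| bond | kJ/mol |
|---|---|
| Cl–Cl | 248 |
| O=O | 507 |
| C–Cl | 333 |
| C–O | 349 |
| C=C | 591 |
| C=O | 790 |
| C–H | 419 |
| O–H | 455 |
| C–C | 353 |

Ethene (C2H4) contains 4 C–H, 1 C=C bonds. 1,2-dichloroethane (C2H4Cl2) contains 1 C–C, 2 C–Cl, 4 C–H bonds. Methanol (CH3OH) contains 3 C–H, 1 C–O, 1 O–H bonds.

Reaction B, by 977 kJ

Reaction A:
  Bonds broken (reactants):
    C–H: 4 × 419 = 1676
    C=C: 1 × 591 = 591
    Cl–Cl: 1 × 248 = 248
    Σ(broken) = 2515 kJ
  Bonds formed (products):
    C–C: 1 × 353 = 353
    C–Cl: 2 × 333 = 666
    C–H: 4 × 419 = 1676
    Σ(formed) = 2695 kJ
  ΔH_A = 2515 − 2695 = −180 kJ
Reaction B:
  Bonds broken (reactants):
    C–H: 6 × 419 = 2514
    C–O: 2 × 349 = 698
    O–H: 2 × 455 = 910
    O=O: 3 × 507 = 1521
    Σ(broken) = 5643 kJ
  Bonds formed (products):
    C=O: 4 × 790 = 3160
    O–H: 8 × 455 = 3640
    Σ(formed) = 6800 kJ
  ΔH_B = 5643 − 6800 = −1157 kJ
ΔH_A − ΔH_B = +977 kJ, so reaction B has the more negative ΔH; |ΔH_A − ΔH_B| = 977 kJ.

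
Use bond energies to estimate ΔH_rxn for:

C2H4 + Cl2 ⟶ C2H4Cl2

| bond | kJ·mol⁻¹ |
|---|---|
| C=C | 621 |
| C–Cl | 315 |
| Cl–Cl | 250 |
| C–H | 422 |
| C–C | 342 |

ΔH ≈ −101 kJ

Bonds broken (reactants):
  C–H: 4 × 422 = 1688
  C=C: 1 × 621 = 621
  Cl–Cl: 1 × 250 = 250
  Σ(broken) = 2559 kJ
Bonds formed (products):
  C–C: 1 × 342 = 342
  C–Cl: 2 × 315 = 630
  C–H: 4 × 422 = 1688
  Σ(formed) = 2660 kJ
ΔH = Σ(broken) − Σ(formed) = 2559 − 2660 = −101 kJ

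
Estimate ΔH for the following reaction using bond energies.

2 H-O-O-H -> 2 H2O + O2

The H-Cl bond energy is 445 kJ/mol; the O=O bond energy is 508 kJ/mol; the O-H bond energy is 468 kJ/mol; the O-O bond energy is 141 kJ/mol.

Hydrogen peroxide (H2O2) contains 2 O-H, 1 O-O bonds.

ΔH ≈ −226 kJ

Bonds broken (reactants):
  O-H: 4 × 468 = 1872
  O-O: 2 × 141 = 282
  Σ(broken) = 2154 kJ
Bonds formed (products):
  O-H: 4 × 468 = 1872
  O=O: 1 × 508 = 508
  Σ(formed) = 2380 kJ
ΔH = Σ(broken) − Σ(formed) = 2154 − 2380 = −226 kJ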